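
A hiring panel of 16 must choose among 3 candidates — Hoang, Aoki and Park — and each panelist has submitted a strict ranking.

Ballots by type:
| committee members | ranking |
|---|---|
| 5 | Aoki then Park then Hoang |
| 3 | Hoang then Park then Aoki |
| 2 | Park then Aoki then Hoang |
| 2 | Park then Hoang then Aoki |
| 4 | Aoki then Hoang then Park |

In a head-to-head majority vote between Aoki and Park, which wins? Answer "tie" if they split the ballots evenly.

Aoki

Ballots ranking Aoki above Park: 5 + 4 = 9.
Ballots ranking Park above Aoki: 16 − 9 = 7.
Aoki wins the head-to-head 9–7.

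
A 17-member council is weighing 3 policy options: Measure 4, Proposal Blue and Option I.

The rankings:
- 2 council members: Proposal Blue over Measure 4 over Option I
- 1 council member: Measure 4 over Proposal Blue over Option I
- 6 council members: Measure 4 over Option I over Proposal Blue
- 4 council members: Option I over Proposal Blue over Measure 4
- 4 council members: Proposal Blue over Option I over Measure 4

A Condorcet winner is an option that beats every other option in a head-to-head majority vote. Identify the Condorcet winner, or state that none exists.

Check each pair by majority over 17 ballots:
Measure 4–Proposal Blue: Proposal Blue 10–7.
Measure 4–Option I: Measure 4 9–8.
Proposal Blue vs Option I: Option I, 10–7.
Every option loses at least once (Measure 4 loses to Proposal Blue; Proposal Blue loses to Option I; Option I loses to Measure 4). The majority relation contains the cycle Measure 4 > Option I > Proposal Blue > Measure 4, so there is no Condorcet winner.

none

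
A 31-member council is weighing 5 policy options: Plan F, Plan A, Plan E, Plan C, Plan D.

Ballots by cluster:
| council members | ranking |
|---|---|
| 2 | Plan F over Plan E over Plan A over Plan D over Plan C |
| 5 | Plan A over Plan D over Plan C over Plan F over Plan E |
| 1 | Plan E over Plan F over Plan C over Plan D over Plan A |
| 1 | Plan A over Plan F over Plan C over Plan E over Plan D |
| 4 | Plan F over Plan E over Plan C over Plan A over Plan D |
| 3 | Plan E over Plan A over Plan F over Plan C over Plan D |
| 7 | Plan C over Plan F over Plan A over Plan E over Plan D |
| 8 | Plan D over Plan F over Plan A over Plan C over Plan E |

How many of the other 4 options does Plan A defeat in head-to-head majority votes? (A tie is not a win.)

3

Plan A against each rival (31 council members):
Plan A vs Plan F: Plan F, 22–9.
Plan A vs Plan E: Plan A preferred on 5+1+7+8 = 21 ballots; Plan A wins 21–10.
Plan A vs Plan C: 19 to 12, Plan A.
Plan A–Plan D: Plan A 22–9.
Plan A beats Plan E, Plan C, Plan D; loses to Plan F — 3 pairwise wins.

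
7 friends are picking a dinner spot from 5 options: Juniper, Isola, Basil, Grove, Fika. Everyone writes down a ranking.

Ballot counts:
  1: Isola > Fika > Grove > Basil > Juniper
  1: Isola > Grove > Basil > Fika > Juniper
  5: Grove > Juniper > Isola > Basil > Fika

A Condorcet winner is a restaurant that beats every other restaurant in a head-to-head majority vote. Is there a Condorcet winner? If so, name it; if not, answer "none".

Check each pair by majority over 7 ballots:
Juniper vs Isola: Juniper, 5–2.
Juniper vs Basil: Juniper preferred on 5 ballots; Juniper wins 5–2.
Juniper vs Grove: Grove wins 7–0.
Juniper vs Fika: Juniper wins 5–2.
Isola vs Basil: 7 to 0, Isola.
Isola vs Grove: Grove wins 5–2.
Isola vs Fika: 1+1+5 = 7 for Isola, 0 for Fika — Isola by 7–0.
Basil vs Grove: Basil preferred on 0 ballots; Grove wins 7–0.
Basil–Fika: Basil 6–1.
Grove vs Fika: Grove, 6–1.
Grove beats each of Juniper, Isola, Basil, Fika — Grove is the Condorcet winner.

Grove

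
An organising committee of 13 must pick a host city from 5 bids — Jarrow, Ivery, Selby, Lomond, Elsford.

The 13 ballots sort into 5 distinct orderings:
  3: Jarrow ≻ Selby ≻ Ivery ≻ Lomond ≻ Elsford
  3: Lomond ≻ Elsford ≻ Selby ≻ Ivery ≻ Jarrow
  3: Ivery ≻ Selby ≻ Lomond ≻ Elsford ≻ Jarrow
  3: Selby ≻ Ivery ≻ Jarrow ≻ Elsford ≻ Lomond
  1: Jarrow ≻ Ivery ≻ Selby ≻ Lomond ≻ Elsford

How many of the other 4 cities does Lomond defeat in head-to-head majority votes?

Lomond against each rival (13 organisers):
Lomond vs Jarrow: Lomond preferred on 3+3 = 6 ballots; Jarrow wins 7–6.
Lomond vs Ivery: Lomond is ranked higher on 3 ballots, Ivery on 10. Ivery wins 10–3.
Lomond vs Selby: 3 for Lomond, 10 for Selby — Selby by 10–3.
Lomond–Elsford: Lomond 10–3.
Lomond beats Elsford; loses to Jarrow, Ivery, Selby — 1 pairwise win.

1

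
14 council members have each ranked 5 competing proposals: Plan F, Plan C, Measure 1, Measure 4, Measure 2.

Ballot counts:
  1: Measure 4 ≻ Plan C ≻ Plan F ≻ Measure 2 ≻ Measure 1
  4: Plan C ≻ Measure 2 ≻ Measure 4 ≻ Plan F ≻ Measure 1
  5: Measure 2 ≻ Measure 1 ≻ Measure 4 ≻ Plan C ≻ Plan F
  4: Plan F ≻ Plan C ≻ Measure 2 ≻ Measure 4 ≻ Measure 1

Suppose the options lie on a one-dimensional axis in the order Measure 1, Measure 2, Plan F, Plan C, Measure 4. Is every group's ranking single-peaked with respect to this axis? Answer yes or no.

no

Axis positions: Measure 1=1, Measure 2=2, Plan F=3, Plan C=4, Measure 4=5.
Group 1 (peak Measure 4 at position 5): ranking walks positions 5-4-3-2-1, expanding outward from the peak — single-peaked.
Group 2: ranking walks positions 4-2-5-3-1; Measure 2 is ranked above Plan F even though Plan F lies between Measure 2 and the peak Plan C on the axis — preferences dip and rise again. Not single-peaked.
Group 3: ranking walks positions 2-1-5-4-3; Measure 4 is ranked above Plan F even though Plan F lies between Measure 4 and the peak Measure 2 on the axis — preferences dip and rise again. Not single-peaked.
Group 4 (peak Plan F at position 3): ranking walks positions 3-4-2-5-1, expanding outward from the peak — single-peaked.
Group 2 violates single-peakedness, so the profile is not single-peaked on this axis.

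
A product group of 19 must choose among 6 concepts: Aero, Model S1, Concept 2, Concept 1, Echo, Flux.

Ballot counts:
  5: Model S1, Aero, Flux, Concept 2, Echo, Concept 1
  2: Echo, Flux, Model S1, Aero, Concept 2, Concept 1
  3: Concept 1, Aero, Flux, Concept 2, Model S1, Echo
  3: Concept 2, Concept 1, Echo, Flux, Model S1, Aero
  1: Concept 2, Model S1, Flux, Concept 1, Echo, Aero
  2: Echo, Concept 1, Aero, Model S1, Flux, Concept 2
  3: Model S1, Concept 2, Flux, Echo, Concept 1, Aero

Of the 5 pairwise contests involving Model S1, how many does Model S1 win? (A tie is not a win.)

5

Model S1 against each rival (19 engineers):
Model S1–Aero: Model S1 14–5.
Model S1 vs Concept 2: Model S1 is ranked higher on 5+2+2+3 = 12 ballots, Concept 2 on 7. Model S1 wins 12–7.
Model S1 vs Concept 1: 5+2+1+3 = 11 for Model S1, 8 for Concept 1 — Model S1 by 11–8.
Model S1 vs Echo: Model S1, 12–7.
Model S1 vs Flux: 11 to 8, Model S1.
Model S1 beats Aero, Concept 2, Concept 1, Echo, Flux — 5 pairwise wins.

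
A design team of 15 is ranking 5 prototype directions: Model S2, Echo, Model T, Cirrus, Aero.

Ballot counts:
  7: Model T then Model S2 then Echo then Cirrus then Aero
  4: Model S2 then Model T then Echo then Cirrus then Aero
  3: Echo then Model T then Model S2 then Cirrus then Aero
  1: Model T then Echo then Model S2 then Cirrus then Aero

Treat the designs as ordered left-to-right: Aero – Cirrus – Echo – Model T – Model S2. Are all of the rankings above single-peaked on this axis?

Axis positions: Aero=1, Cirrus=2, Echo=3, Model T=4, Model S2=5.
Group 1 (peak Model T at position 4): ranking walks positions 4-5-3-2-1, expanding outward from the peak — single-peaked.
Group 2 (peak Model S2 at position 5): ranking walks positions 5-4-3-2-1, expanding outward from the peak — single-peaked.
Group 3 (peak Echo at position 3): ranking walks positions 3-4-5-2-1, expanding outward from the peak — single-peaked.
Group 4 (peak Model T at position 4): ranking walks positions 4-3-5-2-1, expanding outward from the peak — single-peaked.
Every ranking is single-peaked on this axis.

yes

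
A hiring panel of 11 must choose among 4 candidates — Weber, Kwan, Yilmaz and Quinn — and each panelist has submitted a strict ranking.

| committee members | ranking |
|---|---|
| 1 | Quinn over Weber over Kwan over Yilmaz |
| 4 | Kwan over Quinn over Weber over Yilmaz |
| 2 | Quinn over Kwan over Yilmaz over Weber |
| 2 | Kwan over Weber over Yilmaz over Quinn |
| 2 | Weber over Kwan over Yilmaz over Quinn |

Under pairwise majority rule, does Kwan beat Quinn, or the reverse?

Kwan

Ballots ranking Kwan above Quinn: 4 + 2 + 2 = 8.
Ballots ranking Quinn above Kwan: 11 − 8 = 3.
Kwan wins the head-to-head 8–3.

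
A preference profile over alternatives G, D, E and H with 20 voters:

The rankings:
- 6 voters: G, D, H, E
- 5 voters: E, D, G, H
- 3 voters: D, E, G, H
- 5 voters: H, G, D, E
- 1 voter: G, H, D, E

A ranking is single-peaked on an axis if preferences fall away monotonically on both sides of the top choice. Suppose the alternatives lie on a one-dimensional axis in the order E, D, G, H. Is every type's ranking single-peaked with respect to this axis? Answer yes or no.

yes

Axis positions: E=1, D=2, G=3, H=4.
Type 1 (peak G at position 3): ranking walks positions 3-2-4-1, expanding outward from the peak — single-peaked.
Type 2 (peak E at position 1): ranking walks positions 1-2-3-4, expanding outward from the peak — single-peaked.
Type 3 (peak D at position 2): ranking walks positions 2-1-3-4, expanding outward from the peak — single-peaked.
Type 4 (peak H at position 4): ranking walks positions 4-3-2-1, expanding outward from the peak — single-peaked.
Type 5 (peak G at position 3): ranking walks positions 3-4-2-1, expanding outward from the peak — single-peaked.
Every ranking is single-peaked on this axis.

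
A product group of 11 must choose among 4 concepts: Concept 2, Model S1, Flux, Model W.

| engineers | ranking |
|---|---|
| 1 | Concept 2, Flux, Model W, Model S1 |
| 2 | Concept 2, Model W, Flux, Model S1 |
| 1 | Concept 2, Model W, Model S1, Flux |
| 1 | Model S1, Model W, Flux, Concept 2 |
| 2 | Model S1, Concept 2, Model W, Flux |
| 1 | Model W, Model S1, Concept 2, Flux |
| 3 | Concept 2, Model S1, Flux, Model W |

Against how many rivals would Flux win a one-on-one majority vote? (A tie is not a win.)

Flux against each rival (11 engineers):
Flux vs Concept 2: Concept 2, 10–1.
Flux vs Model S1: Flux is ranked higher on 1+2 = 3 ballots, Model S1 on 8. Model S1 wins 8–3.
Flux–Model W: Model W 7–4.
Flux beats no one; loses to Concept 2, Model S1, Model W — 0 pairwise wins.

0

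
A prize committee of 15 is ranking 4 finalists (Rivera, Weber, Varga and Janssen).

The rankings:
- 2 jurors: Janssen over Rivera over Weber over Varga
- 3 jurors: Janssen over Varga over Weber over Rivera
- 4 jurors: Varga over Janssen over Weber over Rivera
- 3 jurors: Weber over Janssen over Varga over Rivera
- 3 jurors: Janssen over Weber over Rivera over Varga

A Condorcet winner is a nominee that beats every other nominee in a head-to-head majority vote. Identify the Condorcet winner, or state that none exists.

Head-to-head results (15 jurors):
Rivera–Weber: Weber 13–2.
Rivera vs Varga: Varga, 10–5.
Rivera–Janssen: Janssen 15–0.
Weber–Varga: Weber 8–7.
Weber vs Janssen: Janssen wins 12–3.
Varga vs Janssen: Janssen wins 11–4.
Only Janssen has no losses; Janssen is the Condorcet winner.

Janssen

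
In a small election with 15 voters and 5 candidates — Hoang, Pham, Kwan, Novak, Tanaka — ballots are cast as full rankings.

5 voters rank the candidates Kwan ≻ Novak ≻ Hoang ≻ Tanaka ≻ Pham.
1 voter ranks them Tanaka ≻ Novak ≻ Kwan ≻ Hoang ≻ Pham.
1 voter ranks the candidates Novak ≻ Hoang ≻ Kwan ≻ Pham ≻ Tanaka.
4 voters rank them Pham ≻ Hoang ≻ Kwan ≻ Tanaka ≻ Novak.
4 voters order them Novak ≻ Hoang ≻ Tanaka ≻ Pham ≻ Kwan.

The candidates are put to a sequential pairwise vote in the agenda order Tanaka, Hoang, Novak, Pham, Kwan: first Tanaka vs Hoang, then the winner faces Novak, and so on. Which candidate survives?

Round 1: Tanaka vs Hoang — 1–14, Hoang advances.
Round 2: Hoang vs Novak — 4–11, Novak advances.
Round 3: Novak vs Pham — 11–4, Novak advances.
Round 4: Novak vs Kwan — 6–9, Kwan advances.
The agenda winner is Kwan.

Kwan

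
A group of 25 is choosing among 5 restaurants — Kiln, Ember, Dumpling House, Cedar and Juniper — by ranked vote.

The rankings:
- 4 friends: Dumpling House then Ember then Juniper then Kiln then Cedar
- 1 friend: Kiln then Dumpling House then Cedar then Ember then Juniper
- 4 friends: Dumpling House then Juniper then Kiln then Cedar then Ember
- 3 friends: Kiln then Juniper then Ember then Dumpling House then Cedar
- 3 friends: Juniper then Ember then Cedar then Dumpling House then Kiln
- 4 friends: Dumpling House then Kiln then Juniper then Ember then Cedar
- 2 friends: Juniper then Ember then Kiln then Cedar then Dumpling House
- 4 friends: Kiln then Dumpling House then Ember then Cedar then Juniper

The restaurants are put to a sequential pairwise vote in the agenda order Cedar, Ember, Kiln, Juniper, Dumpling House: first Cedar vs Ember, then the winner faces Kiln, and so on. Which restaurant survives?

Dumpling House

Round 1: Cedar vs Ember — 5–20, Ember advances.
Round 2: Ember vs Kiln — 9–16, Kiln advances.
Round 3: Kiln vs Juniper — 12–13, Juniper advances.
Round 4: Juniper vs Dumpling House — 8–17, Dumpling House advances.
The agenda winner is Dumpling House.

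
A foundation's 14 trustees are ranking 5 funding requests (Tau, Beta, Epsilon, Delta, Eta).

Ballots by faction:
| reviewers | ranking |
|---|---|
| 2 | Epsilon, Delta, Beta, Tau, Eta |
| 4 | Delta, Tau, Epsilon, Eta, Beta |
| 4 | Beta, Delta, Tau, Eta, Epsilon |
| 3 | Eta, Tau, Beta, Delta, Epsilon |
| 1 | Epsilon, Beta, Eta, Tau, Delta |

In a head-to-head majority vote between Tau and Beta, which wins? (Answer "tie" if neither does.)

Ballots ranking Tau above Beta: 4 + 3 = 7.
Ballots ranking Beta above Tau: 14 − 7 = 7.
7–7: the pair ties.

tie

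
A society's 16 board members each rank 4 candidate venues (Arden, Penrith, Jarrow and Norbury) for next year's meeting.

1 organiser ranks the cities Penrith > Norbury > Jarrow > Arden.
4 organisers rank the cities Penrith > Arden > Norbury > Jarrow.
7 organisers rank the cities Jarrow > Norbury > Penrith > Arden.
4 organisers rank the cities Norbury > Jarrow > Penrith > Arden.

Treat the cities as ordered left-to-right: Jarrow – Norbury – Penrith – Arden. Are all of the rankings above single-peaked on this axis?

Axis positions: Jarrow=1, Norbury=2, Penrith=3, Arden=4.
Bloc 1 (peak Penrith at position 3): ranking walks positions 3-2-1-4, expanding outward from the peak — single-peaked.
Bloc 2 (peak Penrith at position 3): ranking walks positions 3-4-2-1, expanding outward from the peak — single-peaked.
Bloc 3 (peak Jarrow at position 1): ranking walks positions 1-2-3-4, expanding outward from the peak — single-peaked.
Bloc 4 (peak Norbury at position 2): ranking walks positions 2-1-3-4, expanding outward from the peak — single-peaked.
Every ranking is single-peaked on this axis.

yes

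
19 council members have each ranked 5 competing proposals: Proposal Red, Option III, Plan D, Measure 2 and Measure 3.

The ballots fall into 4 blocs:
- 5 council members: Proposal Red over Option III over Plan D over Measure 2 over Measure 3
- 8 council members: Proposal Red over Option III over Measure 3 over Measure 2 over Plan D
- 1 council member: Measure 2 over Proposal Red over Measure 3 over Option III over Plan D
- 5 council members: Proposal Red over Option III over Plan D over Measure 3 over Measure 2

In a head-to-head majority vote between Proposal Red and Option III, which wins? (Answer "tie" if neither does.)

Ballots ranking Proposal Red above Option III: 5 + 8 + 1 + 5 = 19.
Ballots ranking Option III above Proposal Red: 19 − 19 = 0.
Proposal Red wins the head-to-head 19–0.

Proposal Red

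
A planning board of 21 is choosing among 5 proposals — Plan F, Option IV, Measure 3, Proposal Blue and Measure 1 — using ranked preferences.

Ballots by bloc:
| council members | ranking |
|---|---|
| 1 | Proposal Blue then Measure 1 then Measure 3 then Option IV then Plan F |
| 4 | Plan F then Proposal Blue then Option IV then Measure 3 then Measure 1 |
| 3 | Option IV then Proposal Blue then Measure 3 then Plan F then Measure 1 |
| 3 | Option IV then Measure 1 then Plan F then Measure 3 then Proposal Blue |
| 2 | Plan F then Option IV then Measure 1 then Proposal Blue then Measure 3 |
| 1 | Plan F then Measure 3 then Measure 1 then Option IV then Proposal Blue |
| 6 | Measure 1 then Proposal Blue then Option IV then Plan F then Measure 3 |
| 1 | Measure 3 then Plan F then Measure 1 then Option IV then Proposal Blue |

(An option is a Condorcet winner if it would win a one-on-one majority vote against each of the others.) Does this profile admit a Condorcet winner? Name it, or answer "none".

Check each pair by majority over 21 ballots:
Plan F vs Option IV: 4+2+1+1 = 8 for Plan F, 13 for Option IV — Option IV by 13–8.
Plan F vs Measure 3: 16 to 5, Plan F.
Plan F vs Proposal Blue: 11 to 10, Plan F.
Plan F vs Measure 1: 4+3+2+1+1 = 11 for Plan F, 10 for Measure 1 — Plan F by 11–10.
Option IV vs Measure 3: Option IV preferred on 4+3+3+2+6 = 18 ballots; Option IV wins 18–3.
Option IV vs Proposal Blue: Option IV preferred on 3+3+2+1+1 = 10 ballots; Proposal Blue wins 11–10.
Option IV vs Measure 1: Option IV is ranked higher on 4+3+3+2 = 12 ballots, Measure 1 on 9. Option IV wins 12–9.
Measure 3 vs Proposal Blue: Measure 3 is ranked higher on 3+1+1 = 5 ballots, Proposal Blue on 16. Proposal Blue wins 16–5.
Measure 3 vs Measure 1: Measure 3 preferred on 4+3+1+1 = 9 ballots; Measure 1 wins 12–9.
Proposal Blue vs Measure 1: 8 to 13, Measure 1.
Every option loses at least once (Plan F loses to Option IV; Option IV loses to Proposal Blue; Measure 3 loses to Plan F; Proposal Blue loses to Plan F; Measure 1 loses to Plan F). The majority relation contains the cycle Plan F beats Proposal Blue beats Option IV beats Plan F, so there is no Condorcet winner.

none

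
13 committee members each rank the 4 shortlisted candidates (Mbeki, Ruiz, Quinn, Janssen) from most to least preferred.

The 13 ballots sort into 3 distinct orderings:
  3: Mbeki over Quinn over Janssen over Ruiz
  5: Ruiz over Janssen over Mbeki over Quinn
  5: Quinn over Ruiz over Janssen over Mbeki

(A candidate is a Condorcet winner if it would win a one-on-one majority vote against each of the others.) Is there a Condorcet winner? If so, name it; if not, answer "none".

none

Head-to-head results (13 committee members):
Mbeki vs Ruiz: Ruiz, 10–3.
Mbeki vs Quinn: Mbeki wins 8–5.
Mbeki vs Janssen: Janssen, 10–3.
Ruiz vs Quinn: Ruiz preferred on 5 ballots; Quinn wins 8–5.
Ruiz vs Janssen: Ruiz, 10–3.
Quinn vs Janssen: Quinn, 8–5.
Every candidate loses at least once (Mbeki loses to Ruiz; Ruiz loses to Quinn; Quinn loses to Mbeki; Janssen loses to Ruiz). The majority relation contains the cycle Mbeki beats Quinn beats Ruiz beats Mbeki, so there is no Condorcet winner.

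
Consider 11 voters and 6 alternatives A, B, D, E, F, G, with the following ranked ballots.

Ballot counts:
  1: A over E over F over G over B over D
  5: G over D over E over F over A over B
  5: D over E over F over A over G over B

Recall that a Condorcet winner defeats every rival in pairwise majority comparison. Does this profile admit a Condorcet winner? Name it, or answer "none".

none

Check each pair by majority over 11 ballots:
A vs B: A wins 11–0.
A vs D: A preferred on 1 ballot; D wins 10–1.
A vs E: A is ranked higher on 1 ballot, E on 10. E wins 10–1.
A vs F: 1 to 10, F.
A vs G: A wins 6–5.
B vs D: B is ranked higher on 1 ballot, D on 10. D wins 10–1.
B vs E: B is ranked higher on 0 ballots, E on 11. E wins 11–0.
B vs F: F, 11–0.
B–G: G 11–0.
D vs E: D wins 10–1.
D vs F: D wins 10–1.
D vs G: G wins 6–5.
E vs F: E wins 11–0.
E vs G: E, 6–5.
F–G: F 6–5.
Every alternative loses at least once (A loses to D; B loses to A; D loses to G; E loses to D; F loses to D; G loses to A). The majority relation contains the cycle A > G > D > A, so there is no Condorcet winner.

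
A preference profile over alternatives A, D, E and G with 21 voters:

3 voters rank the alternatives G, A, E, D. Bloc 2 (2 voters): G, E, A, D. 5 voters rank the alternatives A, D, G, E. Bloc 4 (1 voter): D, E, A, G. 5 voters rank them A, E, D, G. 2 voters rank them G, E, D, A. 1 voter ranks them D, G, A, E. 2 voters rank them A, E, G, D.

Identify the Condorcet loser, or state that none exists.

Head-to-head results (21 voters):
A vs D: A, 17–4.
A vs E: A, 16–5.
A vs G: A wins 13–8.
D vs E: 5+1+1 = 7 for D, 14 for E — E by 14–7.
D vs G: D, 12–9.
E vs G: 1+5+2 = 8 for E, 13 for G — G by 13–8.
Every alternative wins at least one matchup (A beats D; D beats G; E beats D; G beats E), so there is no Condorcet loser.

none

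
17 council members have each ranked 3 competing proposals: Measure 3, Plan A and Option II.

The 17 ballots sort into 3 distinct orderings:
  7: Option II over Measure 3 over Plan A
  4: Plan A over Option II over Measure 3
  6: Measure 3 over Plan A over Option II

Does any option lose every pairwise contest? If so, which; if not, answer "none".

none

Head-to-head results (17 council members):
Measure 3 vs Plan A: 7+6 = 13 for Measure 3, 4 for Plan A — Measure 3 by 13–4.
Measure 3 vs Option II: Measure 3 is ranked higher on 6 ballots, Option II on 11. Option II wins 11–6.
Plan A vs Option II: 4+6 = 10 for Plan A, 7 for Option II — Plan A by 10–7.
Every option wins at least one matchup (Measure 3 beats Plan A; Plan A beats Option II; Option II beats Measure 3), so there is no Condorcet loser.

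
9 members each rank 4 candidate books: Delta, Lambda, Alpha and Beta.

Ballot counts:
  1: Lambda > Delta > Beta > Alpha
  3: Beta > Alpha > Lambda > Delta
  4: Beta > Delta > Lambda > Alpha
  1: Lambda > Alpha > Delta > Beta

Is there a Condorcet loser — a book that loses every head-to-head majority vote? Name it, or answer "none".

Pairwise majorities:
Delta vs Lambda: Delta is ranked higher on 4 ballots, Lambda on 5. Lambda wins 5–4.
Delta vs Alpha: 1+4 = 5 for Delta, 4 for Alpha — Delta by 5–4.
Delta vs Beta: Delta is ranked higher on 1+1 = 2 ballots, Beta on 7. Beta wins 7–2.
Lambda–Alpha: Lambda 6–3.
Lambda vs Beta: 2 to 7, Beta.
Alpha vs Beta: 1 to 8, Beta.
Only Alpha has no wins; Alpha is the Condorcet loser.

Alpha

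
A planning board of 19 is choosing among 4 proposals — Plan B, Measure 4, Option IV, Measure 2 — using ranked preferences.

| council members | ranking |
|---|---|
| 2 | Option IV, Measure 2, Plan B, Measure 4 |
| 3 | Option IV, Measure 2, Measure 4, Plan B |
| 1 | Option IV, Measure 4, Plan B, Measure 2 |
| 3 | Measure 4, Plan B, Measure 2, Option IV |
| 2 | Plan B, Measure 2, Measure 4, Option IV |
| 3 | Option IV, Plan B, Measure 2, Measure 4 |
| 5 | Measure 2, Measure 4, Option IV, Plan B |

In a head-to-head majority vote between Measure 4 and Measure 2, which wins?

Ballots ranking Measure 4 above Measure 2: 1 + 3 = 4.
Ballots ranking Measure 2 above Measure 4: 19 − 4 = 15.
Measure 2 wins the head-to-head 15–4.

Measure 2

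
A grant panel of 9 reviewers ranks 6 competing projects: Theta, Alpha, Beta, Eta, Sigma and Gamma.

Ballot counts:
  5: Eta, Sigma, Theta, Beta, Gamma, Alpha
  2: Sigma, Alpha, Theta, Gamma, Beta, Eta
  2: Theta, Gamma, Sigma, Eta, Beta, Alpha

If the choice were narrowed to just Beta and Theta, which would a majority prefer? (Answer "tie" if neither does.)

Theta

No ballot ranks Beta above Theta: 0.
Ballots ranking Theta above Beta: 9 − 0 = 9.
Theta wins the head-to-head 9–0.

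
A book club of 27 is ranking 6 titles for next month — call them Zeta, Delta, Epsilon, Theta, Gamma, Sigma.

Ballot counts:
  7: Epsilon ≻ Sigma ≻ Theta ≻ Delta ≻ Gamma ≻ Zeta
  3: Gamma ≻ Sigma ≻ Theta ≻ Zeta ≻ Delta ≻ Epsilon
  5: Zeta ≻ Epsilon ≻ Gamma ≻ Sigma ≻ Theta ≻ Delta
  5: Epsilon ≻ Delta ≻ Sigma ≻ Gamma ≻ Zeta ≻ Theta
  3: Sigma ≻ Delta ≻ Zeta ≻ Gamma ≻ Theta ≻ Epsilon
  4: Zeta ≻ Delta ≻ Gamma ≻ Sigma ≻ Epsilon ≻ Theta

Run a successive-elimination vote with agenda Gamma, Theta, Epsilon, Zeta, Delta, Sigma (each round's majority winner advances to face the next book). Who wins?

Sigma

Round 1: Gamma vs Theta — 20–7, Gamma advances.
Round 2: Gamma vs Epsilon — 10–17, Epsilon advances.
Round 3: Epsilon vs Zeta — 12–15, Zeta advances.
Round 4: Zeta vs Delta — 12–15, Delta advances.
Round 5: Delta vs Sigma — 9–18, Sigma advances.
The agenda winner is Sigma.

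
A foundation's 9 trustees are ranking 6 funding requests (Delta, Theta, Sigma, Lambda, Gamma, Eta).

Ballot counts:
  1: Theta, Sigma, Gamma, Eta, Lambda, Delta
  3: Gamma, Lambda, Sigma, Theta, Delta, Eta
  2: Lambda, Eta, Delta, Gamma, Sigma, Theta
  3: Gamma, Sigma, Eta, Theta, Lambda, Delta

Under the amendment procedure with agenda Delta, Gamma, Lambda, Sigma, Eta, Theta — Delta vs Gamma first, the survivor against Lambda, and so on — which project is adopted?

Round 1: Delta vs Gamma — 2–7, Gamma advances.
Round 2: Gamma vs Lambda — 7–2, Gamma advances.
Round 3: Gamma vs Sigma — 8–1, Gamma advances.
Round 4: Gamma vs Eta — 7–2, Gamma advances.
Round 5: Gamma vs Theta — 8–1, Gamma advances.
Gamma survives the agenda.

Gamma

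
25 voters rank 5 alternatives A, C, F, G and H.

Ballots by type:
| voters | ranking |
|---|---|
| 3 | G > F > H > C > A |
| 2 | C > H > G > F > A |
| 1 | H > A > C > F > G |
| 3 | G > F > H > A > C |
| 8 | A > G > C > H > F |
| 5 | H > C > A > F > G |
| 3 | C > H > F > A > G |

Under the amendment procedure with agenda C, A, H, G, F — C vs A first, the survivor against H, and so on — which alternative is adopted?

Round 1: C vs A — 13–12, C advances.
Round 2: C vs H — 13–12, C advances.
Round 3: C vs G — 11–14, G advances.
Round 4: G vs F — 16–9, G advances.
The agenda winner is G.

G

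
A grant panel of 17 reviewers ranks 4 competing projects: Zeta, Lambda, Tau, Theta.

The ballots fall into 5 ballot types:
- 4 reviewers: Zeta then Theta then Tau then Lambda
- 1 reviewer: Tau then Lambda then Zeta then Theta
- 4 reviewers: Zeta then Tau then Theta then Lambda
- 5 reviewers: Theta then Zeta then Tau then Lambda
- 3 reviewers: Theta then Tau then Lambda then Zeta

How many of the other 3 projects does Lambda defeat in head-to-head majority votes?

0

Lambda against each rival (17 reviewers):
Lambda vs Zeta: Zeta wins 13–4.
Lambda vs Tau: Tau wins 17–0.
Lambda vs Theta: 1 for Lambda, 16 for Theta — Theta by 16–1.
Lambda beats no one; loses to Zeta, Tau, Theta — 0 pairwise wins.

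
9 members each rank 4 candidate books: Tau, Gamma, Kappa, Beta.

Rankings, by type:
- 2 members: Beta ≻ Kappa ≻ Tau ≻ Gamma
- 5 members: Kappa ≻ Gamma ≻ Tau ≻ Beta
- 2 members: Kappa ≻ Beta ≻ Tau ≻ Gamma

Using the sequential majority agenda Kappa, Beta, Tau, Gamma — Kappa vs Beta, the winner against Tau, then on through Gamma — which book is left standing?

Round 1: Kappa vs Beta — 7–2, Kappa advances.
Round 2: Kappa vs Tau — 9–0, Kappa advances.
Round 3: Kappa vs Gamma — 9–0, Kappa advances.
The agenda winner is Kappa.

Kappa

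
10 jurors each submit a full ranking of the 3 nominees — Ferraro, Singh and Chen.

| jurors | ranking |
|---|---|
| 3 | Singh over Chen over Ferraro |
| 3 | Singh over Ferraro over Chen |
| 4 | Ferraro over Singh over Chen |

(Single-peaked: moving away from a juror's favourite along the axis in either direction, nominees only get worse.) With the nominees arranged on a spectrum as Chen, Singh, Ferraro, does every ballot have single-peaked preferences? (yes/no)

yes

Axis positions: Chen=1, Singh=2, Ferraro=3.
Group 1 (peak Singh at position 2): ranking walks positions 2-1-3, expanding outward from the peak — single-peaked.
Group 2 (peak Singh at position 2): ranking walks positions 2-3-1, expanding outward from the peak — single-peaked.
Group 3 (peak Ferraro at position 3): ranking walks positions 3-2-1, expanding outward from the peak — single-peaked.
Every ranking is single-peaked on this axis.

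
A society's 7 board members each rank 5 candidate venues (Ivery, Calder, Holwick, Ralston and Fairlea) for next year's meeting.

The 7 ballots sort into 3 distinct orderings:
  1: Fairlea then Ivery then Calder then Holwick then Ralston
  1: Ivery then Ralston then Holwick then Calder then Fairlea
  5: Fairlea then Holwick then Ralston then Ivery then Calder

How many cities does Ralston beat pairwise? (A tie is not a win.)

Ralston against each rival (7 organisers):
Ralston vs Ivery: Ralston preferred on 5 ballots; Ralston wins 5–2.
Ralston vs Calder: Ralston is ranked higher on 1+5 = 6 ballots, Calder on 1. Ralston wins 6–1.
Ralston vs Holwick: Holwick wins 6–1.
Ralston vs Fairlea: 1 for Ralston, 6 for Fairlea — Fairlea by 6–1.
Ralston beats Ivery, Calder; loses to Holwick, Fairlea — 2 pairwise wins.

2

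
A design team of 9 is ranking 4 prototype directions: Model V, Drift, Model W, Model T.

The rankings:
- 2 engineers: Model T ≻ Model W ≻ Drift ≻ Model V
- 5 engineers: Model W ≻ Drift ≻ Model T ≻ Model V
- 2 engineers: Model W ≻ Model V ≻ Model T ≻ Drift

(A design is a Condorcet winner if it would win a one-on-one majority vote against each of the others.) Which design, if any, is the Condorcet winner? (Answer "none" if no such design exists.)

Model W

Head-to-head results (9 engineers):
Model V vs Drift: Drift wins 7–2.
Model V–Model W: Model W 9–0.
Model V–Model T: Model T 7–2.
Drift–Model W: Model W 9–0.
Drift vs Model T: Drift wins 5–4.
Model W vs Model T: Model W wins 7–2.
Model W beats each of Model V, Drift, Model T — Model W is the Condorcet winner.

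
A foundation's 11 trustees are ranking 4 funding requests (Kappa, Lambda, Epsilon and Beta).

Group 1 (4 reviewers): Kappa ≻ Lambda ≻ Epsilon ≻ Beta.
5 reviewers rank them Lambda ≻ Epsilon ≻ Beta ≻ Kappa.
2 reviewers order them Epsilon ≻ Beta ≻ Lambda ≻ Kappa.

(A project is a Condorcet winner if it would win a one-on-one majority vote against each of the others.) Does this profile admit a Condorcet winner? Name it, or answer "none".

Lambda

Check each pair by majority over 11 ballots:
Kappa vs Lambda: Kappa is ranked higher on 4 ballots, Lambda on 7. Lambda wins 7–4.
Kappa vs Epsilon: Kappa is ranked higher on 4 ballots, Epsilon on 7. Epsilon wins 7–4.
Kappa vs Beta: 4 to 7, Beta.
Lambda vs Epsilon: 4+5 = 9 for Lambda, 2 for Epsilon — Lambda by 9–2.
Lambda vs Beta: 4+5 = 9 for Lambda, 2 for Beta — Lambda by 9–2.
Epsilon vs Beta: Epsilon is ranked higher on 4+5+2 = 11 ballots, Beta on 0. Epsilon wins 11–0.
Lambda beats each of Kappa, Epsilon, Beta — Lambda is the Condorcet winner.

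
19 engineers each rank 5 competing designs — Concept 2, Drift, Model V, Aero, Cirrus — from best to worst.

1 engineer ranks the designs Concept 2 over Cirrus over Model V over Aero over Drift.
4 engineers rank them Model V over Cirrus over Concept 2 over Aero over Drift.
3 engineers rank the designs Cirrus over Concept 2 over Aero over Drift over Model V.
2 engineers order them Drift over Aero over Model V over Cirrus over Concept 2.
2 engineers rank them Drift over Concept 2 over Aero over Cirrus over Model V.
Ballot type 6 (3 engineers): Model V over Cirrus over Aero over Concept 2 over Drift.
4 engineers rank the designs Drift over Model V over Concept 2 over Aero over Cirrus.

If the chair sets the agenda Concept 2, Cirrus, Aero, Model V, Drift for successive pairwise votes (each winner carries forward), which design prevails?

Round 1: Concept 2 vs Cirrus — 7–12, Cirrus advances.
Round 2: Cirrus vs Aero — 11–8, Cirrus advances.
Round 3: Cirrus vs Model V — 6–13, Model V advances.
Round 4: Model V vs Drift — 8–11, Drift advances.
Drift survives the agenda.

Drift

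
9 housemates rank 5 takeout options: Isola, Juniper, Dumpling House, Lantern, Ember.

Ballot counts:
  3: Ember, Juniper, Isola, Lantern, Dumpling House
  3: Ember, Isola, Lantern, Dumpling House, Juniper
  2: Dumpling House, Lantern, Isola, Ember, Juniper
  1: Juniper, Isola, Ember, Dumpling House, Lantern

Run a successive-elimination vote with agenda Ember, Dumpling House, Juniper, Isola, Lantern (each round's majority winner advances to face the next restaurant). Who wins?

Ember

Round 1: Ember vs Dumpling House — 7–2, Ember advances.
Round 2: Ember vs Juniper — 8–1, Ember advances.
Round 3: Ember vs Isola — 6–3, Ember advances.
Round 4: Ember vs Lantern — 7–2, Ember advances.
Ember survives the agenda.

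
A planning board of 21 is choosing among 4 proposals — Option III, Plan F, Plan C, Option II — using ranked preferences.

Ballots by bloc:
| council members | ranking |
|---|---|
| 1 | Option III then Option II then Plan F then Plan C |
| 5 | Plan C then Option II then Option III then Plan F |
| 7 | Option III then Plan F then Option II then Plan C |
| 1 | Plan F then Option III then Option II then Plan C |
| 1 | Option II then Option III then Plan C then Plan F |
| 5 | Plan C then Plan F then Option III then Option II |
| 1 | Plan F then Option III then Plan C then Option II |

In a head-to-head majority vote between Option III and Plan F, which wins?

Ballots ranking Option III above Plan F: 1 + 5 + 7 + 1 = 14.
Ballots ranking Plan F above Option III: 21 − 14 = 7.
Option III wins the head-to-head 14–7.

Option III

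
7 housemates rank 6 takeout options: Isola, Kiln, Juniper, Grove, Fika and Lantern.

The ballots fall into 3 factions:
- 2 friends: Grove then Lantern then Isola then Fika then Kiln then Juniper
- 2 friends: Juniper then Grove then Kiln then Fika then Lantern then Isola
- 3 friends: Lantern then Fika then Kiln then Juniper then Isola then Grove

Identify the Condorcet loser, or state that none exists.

Isola

Head-to-head results (7 friends):
Isola vs Kiln: 2 for Isola, 5 for Kiln — Kiln by 5–2.
Isola vs Juniper: Isola preferred on 2 ballots; Juniper wins 5–2.
Isola vs Grove: 3 to 4, Grove.
Isola vs Fika: Isola is ranked higher on 2 ballots, Fika on 5. Fika wins 5–2.
Isola vs Lantern: Isola preferred on 0 ballots; Lantern wins 7–0.
Kiln vs Juniper: Kiln, 5–2.
Kiln vs Grove: Grove, 4–3.
Kiln vs Fika: 2 to 5, Fika.
Kiln vs Lantern: Lantern wins 5–2.
Juniper vs Grove: Juniper wins 5–2.
Juniper vs Fika: Fika, 5–2.
Juniper vs Lantern: 2 for Juniper, 5 for Lantern — Lantern by 5–2.
Grove vs Fika: Grove wins 4–3.
Grove vs Lantern: Grove preferred on 2+2 = 4 ballots; Grove wins 4–3.
Fika–Lantern: Lantern 5–2.
Only Isola has no wins; Isola is the Condorcet loser.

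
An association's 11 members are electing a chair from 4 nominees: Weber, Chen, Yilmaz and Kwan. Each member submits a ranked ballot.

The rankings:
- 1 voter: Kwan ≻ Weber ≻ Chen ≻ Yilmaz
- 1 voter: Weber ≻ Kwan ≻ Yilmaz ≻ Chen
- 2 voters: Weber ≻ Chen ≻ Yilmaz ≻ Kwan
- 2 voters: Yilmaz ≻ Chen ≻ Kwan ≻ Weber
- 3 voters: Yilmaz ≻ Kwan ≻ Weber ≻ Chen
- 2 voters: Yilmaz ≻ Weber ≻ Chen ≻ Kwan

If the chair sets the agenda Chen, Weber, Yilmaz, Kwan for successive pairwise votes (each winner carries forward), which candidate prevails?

Yilmaz

Round 1: Chen vs Weber — 2–9, Weber advances.
Round 2: Weber vs Yilmaz — 4–7, Yilmaz advances.
Round 3: Yilmaz vs Kwan — 9–2, Yilmaz advances.
The agenda winner is Yilmaz.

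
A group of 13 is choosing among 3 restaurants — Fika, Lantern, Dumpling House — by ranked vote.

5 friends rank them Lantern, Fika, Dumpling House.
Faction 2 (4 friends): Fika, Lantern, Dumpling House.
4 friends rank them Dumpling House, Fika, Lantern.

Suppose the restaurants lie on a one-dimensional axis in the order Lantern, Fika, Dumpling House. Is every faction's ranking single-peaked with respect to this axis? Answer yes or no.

Axis positions: Lantern=1, Fika=2, Dumpling House=3.
Faction 1 (peak Lantern at position 1): ranking walks positions 1-2-3, expanding outward from the peak — single-peaked.
Faction 2 (peak Fika at position 2): ranking walks positions 2-1-3, expanding outward from the peak — single-peaked.
Faction 3 (peak Dumpling House at position 3): ranking walks positions 3-2-1, expanding outward from the peak — single-peaked.
Every ranking is single-peaked on this axis.

yes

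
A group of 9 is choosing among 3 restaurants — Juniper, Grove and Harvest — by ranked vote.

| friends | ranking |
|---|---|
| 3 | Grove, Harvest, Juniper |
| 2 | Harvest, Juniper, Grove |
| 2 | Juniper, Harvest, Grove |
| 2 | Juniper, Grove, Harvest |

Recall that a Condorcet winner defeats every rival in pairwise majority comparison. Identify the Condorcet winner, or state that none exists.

none

Check each pair by majority over 9 ballots:
Juniper vs Grove: Juniper, 6–3.
Juniper vs Harvest: Juniper is ranked higher on 2+2 = 4 ballots, Harvest on 5. Harvest wins 5–4.
Grove vs Harvest: 3+2 = 5 for Grove, 4 for Harvest — Grove by 5–4.
No restaurant is unbeaten: Juniper loses to Harvest; Grove loses to Juniper; Harvest loses to Grove. In particular Juniper → Grove → Harvest → Juniper is a majority cycle — no Condorcet winner exists.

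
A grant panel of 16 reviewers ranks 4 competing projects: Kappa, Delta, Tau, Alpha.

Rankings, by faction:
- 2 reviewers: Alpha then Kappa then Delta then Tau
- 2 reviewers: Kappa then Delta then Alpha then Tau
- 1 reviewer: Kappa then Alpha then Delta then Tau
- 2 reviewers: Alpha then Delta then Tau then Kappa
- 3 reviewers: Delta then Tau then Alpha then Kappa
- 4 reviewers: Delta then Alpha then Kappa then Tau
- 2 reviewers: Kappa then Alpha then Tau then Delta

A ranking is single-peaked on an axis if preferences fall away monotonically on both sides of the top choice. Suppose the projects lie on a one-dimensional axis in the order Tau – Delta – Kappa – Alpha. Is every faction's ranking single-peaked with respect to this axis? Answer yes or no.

no

Axis positions: Tau=1, Delta=2, Kappa=3, Alpha=4.
Faction 1 (peak Alpha at position 4): ranking walks positions 4-3-2-1, expanding outward from the peak — single-peaked.
Faction 2 (peak Kappa at position 3): ranking walks positions 3-2-4-1, expanding outward from the peak — single-peaked.
Faction 3 (peak Kappa at position 3): ranking walks positions 3-4-2-1, expanding outward from the peak — single-peaked.
Faction 4: ranking walks positions 4-2-1-3; Delta is ranked above Kappa even though Kappa lies between Delta and the peak Alpha on the axis — preferences dip and rise again. Not single-peaked.
Faction 5: ranking walks positions 2-1-4-3; Alpha is ranked above Kappa even though Kappa lies between Alpha and the peak Delta on the axis — preferences dip and rise again. Not single-peaked.
Faction 6: ranking walks positions 2-4-3-1; Alpha is ranked above Kappa even though Kappa lies between Alpha and the peak Delta on the axis — preferences dip and rise again. Not single-peaked.
Faction 7: ranking walks positions 3-4-1-2; Tau is ranked above Delta even though Delta lies between Tau and the peak Kappa on the axis — preferences dip and rise again. Not single-peaked.
Faction 4 violates single-peakedness, so the profile is not single-peaked on this axis.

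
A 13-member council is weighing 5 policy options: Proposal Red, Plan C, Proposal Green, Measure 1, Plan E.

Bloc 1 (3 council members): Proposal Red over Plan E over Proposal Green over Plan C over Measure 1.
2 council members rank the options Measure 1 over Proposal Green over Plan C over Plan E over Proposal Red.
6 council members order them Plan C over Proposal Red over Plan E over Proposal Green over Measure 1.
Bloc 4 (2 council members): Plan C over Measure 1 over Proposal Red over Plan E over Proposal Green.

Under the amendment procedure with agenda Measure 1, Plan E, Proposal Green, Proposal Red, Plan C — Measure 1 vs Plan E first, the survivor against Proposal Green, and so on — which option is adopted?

Plan C

Round 1: Measure 1 vs Plan E — 4–9, Plan E advances.
Round 2: Plan E vs Proposal Green — 11–2, Plan E advances.
Round 3: Plan E vs Proposal Red — 2–11, Proposal Red advances.
Round 4: Proposal Red vs Plan C — 3–10, Plan C advances.
Plan C survives the agenda.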